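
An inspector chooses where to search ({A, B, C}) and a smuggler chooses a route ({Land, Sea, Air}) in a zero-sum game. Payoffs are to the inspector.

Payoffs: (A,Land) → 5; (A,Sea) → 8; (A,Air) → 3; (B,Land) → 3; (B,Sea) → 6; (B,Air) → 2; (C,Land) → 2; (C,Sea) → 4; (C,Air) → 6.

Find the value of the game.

4

Row minima: A → 3, B → 2, C → 2; maximin = 3.
Column maxima: Land → 5, Sea → 8, Air → 6; minimax = 5.
3 ≠ 5, so there is no saddle point; optimal play is mixed.
B is strictly dominated by A, so the inspector never plays it.
Sea is strictly dominated by Land (it gives the inspector strictly more in every row), so the smuggler never plays it.
On the remaining 2×2 (A, C vs Land, Air):
Let the inspector play A with probability p. Expected payoff against Land: 5p + 2(1−p) = 3p + 2; against Air: 3p + 6(1−p) = −3p + 6.
Setting these equal: 3p + 2 = −3p + 6 ⇒ 6p = 4 ⇒ p = 2/3, and the value is (3)·(2/3) + 2 = 4.
For the smuggler: with q = P(Land), equating A's and C's payoffs gives 2q + 3 = −4q + 6 ⇒ q = 1/2.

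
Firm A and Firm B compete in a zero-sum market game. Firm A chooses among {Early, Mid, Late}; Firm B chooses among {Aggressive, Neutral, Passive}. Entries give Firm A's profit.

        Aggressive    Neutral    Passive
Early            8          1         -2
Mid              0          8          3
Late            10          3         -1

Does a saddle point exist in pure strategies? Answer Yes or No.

No

Row minima: Early → -2, Mid → 0, Late → -1; maximin = 0.
Column maxima: Aggressive → 10, Neutral → 8, Passive → 3; minimax = 3.
0 ≠ 3, so no pure-strategy equilibrium exists.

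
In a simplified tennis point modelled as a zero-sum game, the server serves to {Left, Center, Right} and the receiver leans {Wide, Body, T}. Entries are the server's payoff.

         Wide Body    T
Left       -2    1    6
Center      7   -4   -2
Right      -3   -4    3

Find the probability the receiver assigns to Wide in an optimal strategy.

5/14

Row minima: Left → -2, Center → -4, Right → -4; maximin = -2.
Column maxima: Wide → 7, Body → 1, T → 6; minimax = 1.
-2 ≠ 1, so there is no saddle point; optimal play is mixed.
Right is strictly dominated by Left, so the server never plays it.
T is strictly dominated by Body (it gives the server strictly more in every row), so the receiver never plays it.
On the remaining 2×2 (Left, Center vs Wide, Body):
Let the server play Left with probability p. Expected payoff against Wide: (-2)p + 7(1−p) = −9p + 7; against Body: 1p + (-4)(1−p) = 5p − 4.
Setting these equal: −9p + 7 = 5p − 4 ⇒ −14p = -11 ⇒ p = 11/14, and the value is (-9)·(11/14) + 7 = -1/14.
For the receiver: with q = P(Wide), equating Left's and Center's payoffs gives −3q + 1 = 11q − 4 ⇒ q = 5/14.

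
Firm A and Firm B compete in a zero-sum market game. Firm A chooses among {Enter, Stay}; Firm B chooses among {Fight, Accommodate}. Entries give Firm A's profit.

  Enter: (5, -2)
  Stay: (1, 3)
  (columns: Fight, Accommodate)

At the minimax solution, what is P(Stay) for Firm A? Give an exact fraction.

7/9

Row minima: Enter → -2, Stay → 1; maximin = 1.
Column maxima: Fight → 5, Accommodate → 3; minimax = 3.
1 ≠ 3, so there is no saddle point; optimal play is mixed.
Let Firm A play Enter with probability p. Expected payoff against Fight: 5p + 1(1−p) = 4p + 1; against Accommodate: (-2)p + 3(1−p) = −5p + 3.
Setting these equal: 4p + 1 = −5p + 3 ⇒ 9p = 2 ⇒ p = 2/9, and the value is (4)·(2/9) + 1 = 17/9.
For Firm B: with q = P(Fight), equating Enter's and Stay's payoffs gives 7q − 2 = −2q + 3 ⇒ q = 5/9.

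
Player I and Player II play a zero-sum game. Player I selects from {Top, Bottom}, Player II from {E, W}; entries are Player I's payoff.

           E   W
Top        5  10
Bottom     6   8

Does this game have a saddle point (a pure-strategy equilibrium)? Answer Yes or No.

Yes

Row minima: Top → 5, Bottom → 6; maximin = 6.
Column maxima: E → 6, W → 10; minimax = 6.
maximin = minimax = 6, so a saddle point exists.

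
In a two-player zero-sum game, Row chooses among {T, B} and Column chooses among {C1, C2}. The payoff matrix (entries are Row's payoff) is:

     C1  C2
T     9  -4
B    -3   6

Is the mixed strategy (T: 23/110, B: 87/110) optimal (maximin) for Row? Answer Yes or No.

No

Against C1 this mix gives (23/110)·9 + (87/110)·(-3) = -27/55.
Against C2 this mix gives (23/110)·(-4) + (87/110)·6 = 43/11.
Column will play C1, holding Row to -27/55. Shifting weight toward the row that does better against C1 would raise this floor (the equalizing mix achieves 21/11 against both C1 and C2), so the proposed strategy is not optimal.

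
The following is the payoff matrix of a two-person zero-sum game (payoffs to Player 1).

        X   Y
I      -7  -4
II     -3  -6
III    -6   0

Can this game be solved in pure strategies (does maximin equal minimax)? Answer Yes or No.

Row minima: I → -7, II → -6, III → -6; maximin = -6.
Column maxima: X → -3, Y → 0; minimax = -3.
-6 ≠ -3, so no pure-strategy equilibrium exists.

No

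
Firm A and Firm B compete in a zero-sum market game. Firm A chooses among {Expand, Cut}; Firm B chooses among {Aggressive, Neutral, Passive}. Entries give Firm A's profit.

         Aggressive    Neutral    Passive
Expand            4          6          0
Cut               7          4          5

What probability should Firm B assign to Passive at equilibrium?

2/7

Row minima: Expand → 0, Cut → 4; maximin = 4.
Column maxima: Aggressive → 7, Neutral → 6, Passive → 5; minimax = 5.
4 ≠ 5, so there is no saddle point; optimal play is mixed.
Aggressive is strictly dominated by Passive (it gives Firm A strictly more in every row), so Firm B never plays it.
On the remaining 2×2 (Expand, Cut vs Neutral, Passive):
Let Firm A play Expand with probability p. Expected payoff against Neutral: 6p + 4(1−p) = 2p + 4; against Passive: 0p + 5(1−p) = −5p + 5.
Setting these equal: 2p + 4 = −5p + 5 ⇒ 7p = 1 ⇒ p = 1/7, and the value is (2)·(1/7) + 4 = 30/7.
For Firm B: with q = P(Neutral), equating Expand's and Cut's payoffs gives 6q = −q + 5 ⇒ q = 5/7.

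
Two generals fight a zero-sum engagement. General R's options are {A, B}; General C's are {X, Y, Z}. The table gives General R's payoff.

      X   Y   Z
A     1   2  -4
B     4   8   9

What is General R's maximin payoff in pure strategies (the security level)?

Row minima: A → -4, B → 4.
The best of these is 4.

4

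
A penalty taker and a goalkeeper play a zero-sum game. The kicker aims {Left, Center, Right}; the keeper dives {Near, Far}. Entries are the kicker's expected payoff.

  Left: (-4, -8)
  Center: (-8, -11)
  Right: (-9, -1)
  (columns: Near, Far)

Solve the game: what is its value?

-17/3

Row minima: Left → -8, Center → -11, Right → -9; maximin = -8.
Column maxima: Near → -4, Far → -1; minimax = -4.
-8 ≠ -4, so there is no saddle point; optimal play is mixed.
Center is strictly dominated by Left, so the kicker never plays it.
On the remaining 2×2 (Left, Right vs Near, Far):
Let the kicker play Left with probability p. Expected payoff against Near: (-4)p + (-9)(1−p) = 5p − 9; against Far: (-8)p + (-1)(1−p) = −7p − 1.
Setting these equal: 5p − 9 = −7p − 1 ⇒ 12p = 8 ⇒ p = 2/3, and the value is (5)·(2/3) − 9 = -17/3.
For the keeper: with q = P(Near), equating Left's and Right's payoffs gives 4q − 8 = −8q − 1 ⇒ q = 7/12.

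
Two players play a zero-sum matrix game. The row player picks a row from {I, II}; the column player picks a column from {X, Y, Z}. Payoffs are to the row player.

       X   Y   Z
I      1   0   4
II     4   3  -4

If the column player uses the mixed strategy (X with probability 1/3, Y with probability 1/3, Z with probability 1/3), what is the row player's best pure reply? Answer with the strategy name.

Expected payoff of I: (1/3)·1 + (1/3)·0 + (1/3)·4 = 5/3.
Expected payoff of II: (1/3)·4 + (1/3)·3 + (1/3)·(-4) = 1.
The largest is 5/3, so the row player's best response is I.

I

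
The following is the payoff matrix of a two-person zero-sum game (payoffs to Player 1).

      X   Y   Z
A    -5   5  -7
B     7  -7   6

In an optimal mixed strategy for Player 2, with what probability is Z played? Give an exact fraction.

12/25

Row minima: A → -7, B → -7; maximin = -7.
Column maxima: X → 7, Y → 5, Z → 6; minimax = 5.
-7 ≠ 5, so there is no saddle point; optimal play is mixed.
X is strictly dominated by Z (it gives Player 1 strictly more in every row), so Player 2 never plays it.
On the remaining 2×2 (A, B vs Y, Z):
Let Player 1 play A with probability p. Expected payoff against Y: 5p + (-7)(1−p) = 12p − 7; against Z: (-7)p + 6(1−p) = −13p + 6.
Setting these equal: 12p − 7 = −13p + 6 ⇒ 25p = 13 ⇒ p = 13/25, and the value is (12)·(13/25) − 7 = -19/25.
For Player 2: with q = P(Y), equating A's and B's payoffs gives 12q − 7 = −13q + 6 ⇒ q = 13/25.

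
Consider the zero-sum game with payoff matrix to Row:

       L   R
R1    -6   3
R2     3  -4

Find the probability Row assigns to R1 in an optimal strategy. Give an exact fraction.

Row minima: R1 → -6, R2 → -4; maximin = -4.
Column maxima: L → 3, R → 3; minimax = 3.
-4 ≠ 3, so there is no saddle point; optimal play is mixed.
Let Row play R1 with probability p. Expected payoff against L: (-6)p + 3(1−p) = −9p + 3; against R: 3p + (-4)(1−p) = 7p − 4.
Setting these equal: −9p + 3 = 7p − 4 ⇒ −16p = -7 ⇒ p = 7/16, and the value is (-9)·(7/16) + 3 = -15/16.
For Column: with q = P(L), equating R1's and R2's payoffs gives −9q + 3 = 7q − 4 ⇒ q = 7/16.

7/16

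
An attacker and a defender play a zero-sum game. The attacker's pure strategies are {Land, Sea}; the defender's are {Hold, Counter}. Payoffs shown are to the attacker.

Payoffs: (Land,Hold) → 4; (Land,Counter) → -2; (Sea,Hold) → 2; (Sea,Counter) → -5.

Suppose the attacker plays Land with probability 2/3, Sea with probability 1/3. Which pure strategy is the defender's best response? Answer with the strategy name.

If the defender plays Hold, the attacker's expected payoff is (2/3)·4 + (1/3)·2 = 10/3.
If the defender plays Counter, the attacker's expected payoff is (2/3)·(-2) + (1/3)·(-5) = -3.
The defender minimizes the attacker's payoff; the smallest is -3, so the best response is Counter.

Counter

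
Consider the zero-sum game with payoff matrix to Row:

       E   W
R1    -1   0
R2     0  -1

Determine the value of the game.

Row minima: R1 → -1, R2 → -1; maximin = -1.
Column maxima: E → 0, W → 0; minimax = 0.
-1 ≠ 0, so there is no saddle point; optimal play is mixed.
Let Row play R1 with probability p. Expected payoff against E: (-1)p + 0(1−p) = −p; against W: 0p + (-1)(1−p) = p − 1.
Setting these equal: −p = p − 1 ⇒ −2p = -1 ⇒ p = 1/2, and the value is (-1)·(1/2) = -1/2.
For Column: with q = P(E), equating R1's and R2's payoffs gives −q = q − 1 ⇒ q = 1/2.

-1/2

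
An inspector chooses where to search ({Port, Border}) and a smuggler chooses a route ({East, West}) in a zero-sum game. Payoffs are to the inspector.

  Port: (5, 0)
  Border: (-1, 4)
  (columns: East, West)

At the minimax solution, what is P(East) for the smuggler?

Row minima: Port → 0, Border → -1; maximin = 0.
Column maxima: East → 5, West → 4; minimax = 4.
0 ≠ 4, so there is no saddle point; optimal play is mixed.
Let the inspector play Port with probability p. Expected payoff against East: 5p + (-1)(1−p) = 6p − 1; against West: 0p + 4(1−p) = −4p + 4.
Setting these equal: 6p − 1 = −4p + 4 ⇒ 10p = 5 ⇒ p = 1/2, and the value is (6)·(1/2) − 1 = 2.
For the smuggler: with q = P(East), equating Port's and Border's payoffs gives 5q = −5q + 4 ⇒ q = 2/5.

2/5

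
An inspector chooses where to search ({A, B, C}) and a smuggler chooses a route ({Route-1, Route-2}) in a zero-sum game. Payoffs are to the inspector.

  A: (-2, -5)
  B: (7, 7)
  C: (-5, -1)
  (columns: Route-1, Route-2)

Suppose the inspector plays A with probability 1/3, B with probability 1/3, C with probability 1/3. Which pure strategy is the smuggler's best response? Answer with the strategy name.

Route-1

If the smuggler plays Route-1, the inspector's expected payoff is (1/3)·(-2) + (1/3)·7 + (1/3)·(-5) = 0.
If the smuggler plays Route-2, the inspector's expected payoff is (1/3)·(-5) + (1/3)·7 + (1/3)·(-1) = 1/3.
The smuggler minimizes the inspector's payoff; the smallest is 0, so the best response is Route-1.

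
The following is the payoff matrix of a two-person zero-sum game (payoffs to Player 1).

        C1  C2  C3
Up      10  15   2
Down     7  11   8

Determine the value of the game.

22/3

Row minima: Up → 2, Down → 7; maximin = 7.
Column maxima: C1 → 10, C2 → 15, C3 → 8; minimax = 8.
7 ≠ 8, so there is no saddle point; optimal play is mixed.
C2 is strictly dominated by C1 (it gives Player 1 strictly more in every row), so Player 2 never plays it.
On the remaining 2×2 (Up, Down vs C1, C3):
Let Player 1 play Up with probability p. Expected payoff against C1: 10p + 7(1−p) = 3p + 7; against C3: 2p + 8(1−p) = −6p + 8.
Setting these equal: 3p + 7 = −6p + 8 ⇒ 9p = 1 ⇒ p = 1/9, and the value is (3)·(1/9) + 7 = 22/3.
For Player 2: with q = P(C1), equating Up's and Down's payoffs gives 8q + 2 = −q + 8 ⇒ q = 2/3.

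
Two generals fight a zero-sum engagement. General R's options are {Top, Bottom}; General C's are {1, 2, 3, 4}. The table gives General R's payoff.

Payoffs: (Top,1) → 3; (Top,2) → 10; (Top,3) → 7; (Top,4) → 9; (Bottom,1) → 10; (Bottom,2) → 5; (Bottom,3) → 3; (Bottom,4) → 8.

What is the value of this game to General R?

Row minima: Top → 3, Bottom → 3; maximin = 3.
Column maxima: 1 → 10, 2 → 10, 3 → 7, 4 → 9; minimax = 7.
3 ≠ 7, so there is no saddle point; optimal play is mixed.
2 is strictly dominated by 3 (it gives General R strictly more in every row), so General C never plays it.
4 is strictly dominated by 3 (it gives General R strictly more in every row), so General C never plays it.
On the remaining 2×2 (Top, Bottom vs 1, 3):
Let General R play Top with probability p. Expected payoff against 1: 3p + 10(1−p) = −7p + 10; against 3: 7p + 3(1−p) = 4p + 3.
Setting these equal: −7p + 10 = 4p + 3 ⇒ −11p = -7 ⇒ p = 7/11, and the value is (-7)·(7/11) + 10 = 61/11.
For General C: with q = P(1), equating Top's and Bottom's payoffs gives −4q + 7 = 7q + 3 ⇒ q = 4/11.

61/11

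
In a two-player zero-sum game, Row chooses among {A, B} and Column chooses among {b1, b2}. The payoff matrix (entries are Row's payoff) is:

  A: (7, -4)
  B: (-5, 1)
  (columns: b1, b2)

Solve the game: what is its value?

-13/17

Row minima: A → -4, B → -5; maximin = -4.
Column maxima: b1 → 7, b2 → 1; minimax = 1.
-4 ≠ 1, so there is no saddle point; optimal play is mixed.
Let Row play A with probability p. Expected payoff against b1: 7p + (-5)(1−p) = 12p − 5; against b2: (-4)p + 1(1−p) = −5p + 1.
Setting these equal: 12p − 5 = −5p + 1 ⇒ 17p = 6 ⇒ p = 6/17, and the value is (12)·(6/17) − 5 = -13/17.
For Column: with q = P(b1), equating A's and B's payoffs gives 11q − 4 = −6q + 1 ⇒ q = 5/17.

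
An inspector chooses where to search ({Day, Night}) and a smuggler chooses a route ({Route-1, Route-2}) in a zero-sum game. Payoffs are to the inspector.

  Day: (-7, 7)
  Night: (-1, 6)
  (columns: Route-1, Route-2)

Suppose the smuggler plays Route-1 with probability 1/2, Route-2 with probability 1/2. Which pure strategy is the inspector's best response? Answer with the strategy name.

Night

Expected payoff of Day: (1/2)·(-7) + (1/2)·7 = 0.
Expected payoff of Night: (1/2)·(-1) + (1/2)·6 = 5/2.
The largest is 5/2, so the inspector's best response is Night.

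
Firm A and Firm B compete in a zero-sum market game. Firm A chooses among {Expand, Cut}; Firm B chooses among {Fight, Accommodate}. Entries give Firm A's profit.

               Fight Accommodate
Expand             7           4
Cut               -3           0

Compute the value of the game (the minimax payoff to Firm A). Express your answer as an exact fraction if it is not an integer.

Row minima: Expand → 4, Cut → -3; maximin = 4.
Column maxima: Fight → 7, Accommodate → 4; minimax = 4.
Since maximin = minimax = 4, there is a saddle point and the value is 4.

4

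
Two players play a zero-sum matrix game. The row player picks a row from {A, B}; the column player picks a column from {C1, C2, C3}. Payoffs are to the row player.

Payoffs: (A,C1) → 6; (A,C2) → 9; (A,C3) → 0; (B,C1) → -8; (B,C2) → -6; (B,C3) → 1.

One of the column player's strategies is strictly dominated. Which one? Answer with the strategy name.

C2

C1 holds the row player's payoff strictly below C2 in every row: 6 < 9, -8 < -6.
So C2 is strictly dominated for the column player.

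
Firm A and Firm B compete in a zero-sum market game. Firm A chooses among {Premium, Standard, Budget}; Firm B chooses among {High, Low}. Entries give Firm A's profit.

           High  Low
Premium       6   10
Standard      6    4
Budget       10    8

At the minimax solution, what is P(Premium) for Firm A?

1/3

Row minima: Premium → 6, Standard → 4, Budget → 8; maximin = 8.
Column maxima: High → 10, Low → 10; minimax = 10.
8 ≠ 10, so there is no saddle point; optimal play is mixed.
Standard is strictly dominated by Budget, so Firm A never plays it.
On the remaining 2×2 (Premium, Budget vs High, Low):
Let Firm A play Premium with probability p. Expected payoff against High: 6p + 10(1−p) = −4p + 10; against Low: 10p + 8(1−p) = 2p + 8.
Setting these equal: −4p + 10 = 2p + 8 ⇒ −6p = -2 ⇒ p = 1/3, and the value is (-4)·(1/3) + 10 = 26/3.
For Firm B: with q = P(High), equating Premium's and Budget's payoffs gives −4q + 10 = 2q + 8 ⇒ q = 1/3.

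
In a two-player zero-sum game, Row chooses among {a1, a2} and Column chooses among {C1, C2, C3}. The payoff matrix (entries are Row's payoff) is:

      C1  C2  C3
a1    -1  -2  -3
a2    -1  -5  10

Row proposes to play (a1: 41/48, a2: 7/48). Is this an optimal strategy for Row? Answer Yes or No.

No

Against C1 this mix gives (41/48)·(-1) + (7/48)·(-1) = -1.
Against C2 this mix gives (41/48)·(-2) + (7/48)·(-5) = -39/16.
Against C3 this mix gives (41/48)·(-3) + (7/48)·10 = -53/48.
Column will play C2, holding Row to -39/16. Shifting weight toward the row that does better against C2 would raise this floor (the equalizing mix achieves -35/16 against both C2 and C3), so the proposed strategy is not optimal.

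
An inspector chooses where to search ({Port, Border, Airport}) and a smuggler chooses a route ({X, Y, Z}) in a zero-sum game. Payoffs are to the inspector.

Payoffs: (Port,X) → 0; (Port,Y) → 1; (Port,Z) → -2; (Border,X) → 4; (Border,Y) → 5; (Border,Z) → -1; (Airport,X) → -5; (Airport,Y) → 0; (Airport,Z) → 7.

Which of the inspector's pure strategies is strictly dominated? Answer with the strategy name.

Border gives a strictly higher payoff than Port against every column: 4 > 0, 5 > 1, -1 > -2.
So Port is strictly dominated and the inspector never plays it.

Port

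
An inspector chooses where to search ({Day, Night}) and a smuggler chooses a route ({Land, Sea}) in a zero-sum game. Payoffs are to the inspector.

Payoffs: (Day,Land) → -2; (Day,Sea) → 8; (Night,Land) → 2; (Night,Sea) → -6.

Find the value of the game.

2/9

Row minima: Day → -2, Night → -6; maximin = -2.
Column maxima: Land → 2, Sea → 8; minimax = 2.
-2 ≠ 2, so there is no saddle point; optimal play is mixed.
Let the inspector play Day with probability p. Expected payoff against Land: (-2)p + 2(1−p) = −4p + 2; against Sea: 8p + (-6)(1−p) = 14p − 6.
Setting these equal: −4p + 2 = 14p − 6 ⇒ −18p = -8 ⇒ p = 4/9, and the value is (-4)·(4/9) + 2 = 2/9.
For the smuggler: with q = P(Land), equating Day's and Night's payoffs gives −10q + 8 = 8q − 6 ⇒ q = 7/9.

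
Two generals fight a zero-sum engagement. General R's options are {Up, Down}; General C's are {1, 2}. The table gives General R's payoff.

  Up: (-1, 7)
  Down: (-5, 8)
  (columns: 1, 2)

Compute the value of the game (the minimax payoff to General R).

-1

Row minima: Up → -1, Down → -5; maximin = -1.
Column maxima: 1 → -1, 2 → 8; minimax = -1.
Since maximin = minimax = -1, there is a saddle point and the value is -1.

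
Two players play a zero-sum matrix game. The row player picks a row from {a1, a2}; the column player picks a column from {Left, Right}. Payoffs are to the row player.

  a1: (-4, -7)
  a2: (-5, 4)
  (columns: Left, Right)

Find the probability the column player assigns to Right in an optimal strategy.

1/12

Row minima: a1 → -7, a2 → -5; maximin = -5.
Column maxima: Left → -4, Right → 4; minimax = -4.
-5 ≠ -4, so there is no saddle point; optimal play is mixed.
Let the row player play a1 with probability p. Expected payoff against Left: (-4)p + (-5)(1−p) = p − 5; against Right: (-7)p + 4(1−p) = −11p + 4.
Setting these equal: p − 5 = −11p + 4 ⇒ 12p = 9 ⇒ p = 3/4, and the value is (1)·(3/4) − 5 = -17/4.
For the column player: with q = P(Left), equating a1's and a2's payoffs gives 3q − 7 = −9q + 4 ⇒ q = 11/12.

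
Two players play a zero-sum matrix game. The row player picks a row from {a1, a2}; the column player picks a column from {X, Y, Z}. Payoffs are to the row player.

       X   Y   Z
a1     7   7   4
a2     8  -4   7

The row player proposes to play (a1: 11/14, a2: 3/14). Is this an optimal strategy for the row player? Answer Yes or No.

Against X this mix gives (11/14)·7 + (3/14)·8 = 101/14.
Against Y this mix gives (11/14)·7 + (3/14)·(-4) = 65/14.
Against Z this mix gives (11/14)·4 + (3/14)·7 = 65/14.
All of the column player's active replies (Y, Z) yield 65/14, and no column does worse for the row player. The mix makes the column player indifferent and guarantees 65/14, so it is optimal.

Yes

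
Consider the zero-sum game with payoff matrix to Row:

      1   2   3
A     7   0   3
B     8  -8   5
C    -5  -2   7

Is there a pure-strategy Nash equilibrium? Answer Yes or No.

Row minima: A → 0, B → -8, C → -5; maximin = 0.
Column maxima: 1 → 8, 2 → 0, 3 → 7; minimax = 0.
maximin = minimax = 0, so a saddle point exists.

Yes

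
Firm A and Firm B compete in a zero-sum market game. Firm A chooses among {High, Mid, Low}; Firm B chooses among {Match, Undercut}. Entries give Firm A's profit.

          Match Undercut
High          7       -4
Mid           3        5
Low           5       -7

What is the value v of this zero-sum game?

Row minima: High → -4, Mid → 3, Low → -7; maximin = 3.
Column maxima: Match → 7, Undercut → 5; minimax = 5.
3 ≠ 5, so there is no saddle point; optimal play is mixed.
Low is strictly dominated by High, so Firm A never plays it.
On the remaining 2×2 (High, Mid vs Match, Undercut):
Let Firm A play High with probability p. Expected payoff against Match: 7p + 3(1−p) = 4p + 3; against Undercut: (-4)p + 5(1−p) = −9p + 5.
Setting these equal: 4p + 3 = −9p + 5 ⇒ 13p = 2 ⇒ p = 2/13, and the value is (4)·(2/13) + 3 = 47/13.
For Firm B: with q = P(Match), equating High's and Mid's payoffs gives 11q − 4 = −2q + 5 ⇒ q = 9/13.

47/13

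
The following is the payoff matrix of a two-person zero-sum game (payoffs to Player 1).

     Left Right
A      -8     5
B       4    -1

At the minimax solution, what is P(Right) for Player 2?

2/3

Row minima: A → -8, B → -1; maximin = -1.
Column maxima: Left → 4, Right → 5; minimax = 4.
-1 ≠ 4, so there is no saddle point; optimal play is mixed.
Let Player 1 play A with probability p. Expected payoff against Left: (-8)p + 4(1−p) = −12p + 4; against Right: 5p + (-1)(1−p) = 6p − 1.
Setting these equal: −12p + 4 = 6p − 1 ⇒ −18p = -5 ⇒ p = 5/18, and the value is (-12)·(5/18) + 4 = 2/3.
For Player 2: with q = P(Left), equating A's and B's payoffs gives −13q + 5 = 5q − 1 ⇒ q = 1/3.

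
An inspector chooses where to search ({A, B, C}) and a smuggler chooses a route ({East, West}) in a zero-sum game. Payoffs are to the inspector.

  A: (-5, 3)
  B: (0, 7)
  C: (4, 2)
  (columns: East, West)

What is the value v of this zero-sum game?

28/9

Row minima: A → -5, B → 0, C → 2; maximin = 2.
Column maxima: East → 4, West → 7; minimax = 4.
2 ≠ 4, so there is no saddle point; optimal play is mixed.
A is strictly dominated by B, so the inspector never plays it.
On the remaining 2×2 (B, C vs East, West):
Let the inspector play B with probability p. Expected payoff against East: 0p + 4(1−p) = −4p + 4; against West: 7p + 2(1−p) = 5p + 2.
Setting these equal: −4p + 4 = 5p + 2 ⇒ −9p = -2 ⇒ p = 2/9, and the value is (-4)·(2/9) + 4 = 28/9.
For the smuggler: with q = P(East), equating B's and C's payoffs gives −7q + 7 = 2q + 2 ⇒ q = 5/9.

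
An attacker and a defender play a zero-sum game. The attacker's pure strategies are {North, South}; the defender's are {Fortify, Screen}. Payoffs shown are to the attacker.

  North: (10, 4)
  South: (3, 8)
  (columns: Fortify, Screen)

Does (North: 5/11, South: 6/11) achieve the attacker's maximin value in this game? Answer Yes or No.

Against Fortify this mix gives (5/11)·10 + (6/11)·3 = 68/11.
Against Screen this mix gives (5/11)·4 + (6/11)·8 = 68/11.
All of the defender's active replies (Fortify, Screen) yield 68/11, and no column does worse for the attacker. The mix makes the defender indifferent and guarantees 68/11, so it is optimal.

Yes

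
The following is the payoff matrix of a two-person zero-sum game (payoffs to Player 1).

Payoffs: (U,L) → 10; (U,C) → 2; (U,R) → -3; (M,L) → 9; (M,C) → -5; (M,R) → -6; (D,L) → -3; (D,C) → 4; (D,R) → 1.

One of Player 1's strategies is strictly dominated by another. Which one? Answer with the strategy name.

U gives a strictly higher payoff than M against every column: 10 > 9, 2 > -5, -3 > -6.
So M is strictly dominated and Player 1 never plays it.

M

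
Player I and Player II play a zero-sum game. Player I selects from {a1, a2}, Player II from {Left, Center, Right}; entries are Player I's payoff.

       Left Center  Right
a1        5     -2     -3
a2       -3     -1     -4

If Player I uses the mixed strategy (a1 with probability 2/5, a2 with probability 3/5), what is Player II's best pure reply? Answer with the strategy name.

If Player II plays Left, Player I's expected payoff is (2/5)·5 + (3/5)·(-3) = 1/5.
If Player II plays Center, Player I's expected payoff is (2/5)·(-2) + (3/5)·(-1) = -7/5.
If Player II plays Right, Player I's expected payoff is (2/5)·(-3) + (3/5)·(-4) = -18/5.
Player II minimizes Player I's payoff; the smallest is -18/5, so the best response is Right.

Right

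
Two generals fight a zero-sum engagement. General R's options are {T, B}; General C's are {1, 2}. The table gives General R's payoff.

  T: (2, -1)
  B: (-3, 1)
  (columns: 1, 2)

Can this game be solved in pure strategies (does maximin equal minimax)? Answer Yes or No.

Row minima: T → -1, B → -3; maximin = -1.
Column maxima: 1 → 2, 2 → 1; minimax = 1.
-1 ≠ 1, so no pure-strategy equilibrium exists.

No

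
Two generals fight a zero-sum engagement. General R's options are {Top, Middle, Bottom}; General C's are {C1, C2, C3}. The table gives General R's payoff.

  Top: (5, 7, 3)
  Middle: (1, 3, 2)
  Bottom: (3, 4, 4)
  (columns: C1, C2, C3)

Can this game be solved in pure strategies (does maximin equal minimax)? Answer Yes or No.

Row minima: Top → 3, Middle → 1, Bottom → 3; maximin = 3.
Column maxima: C1 → 5, C2 → 7, C3 → 4; minimax = 4.
3 ≠ 4, so no pure-strategy equilibrium exists.

No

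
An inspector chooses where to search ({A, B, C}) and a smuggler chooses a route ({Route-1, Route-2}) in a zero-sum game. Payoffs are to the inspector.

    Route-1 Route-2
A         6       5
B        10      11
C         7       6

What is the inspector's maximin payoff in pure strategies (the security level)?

10

Row minima: A → 5, B → 10, C → 6.
The best of these is 10.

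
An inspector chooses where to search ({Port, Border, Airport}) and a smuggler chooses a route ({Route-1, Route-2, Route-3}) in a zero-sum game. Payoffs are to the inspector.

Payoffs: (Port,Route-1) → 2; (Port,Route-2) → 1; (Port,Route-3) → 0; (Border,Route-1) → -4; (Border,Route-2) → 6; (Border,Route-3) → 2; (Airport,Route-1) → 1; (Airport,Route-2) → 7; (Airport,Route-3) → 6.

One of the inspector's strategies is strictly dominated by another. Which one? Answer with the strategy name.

Border

Airport gives a strictly higher payoff than Border against every column: 1 > -4, 7 > 6, 6 > 2.
So Border is strictly dominated and the inspector never plays it.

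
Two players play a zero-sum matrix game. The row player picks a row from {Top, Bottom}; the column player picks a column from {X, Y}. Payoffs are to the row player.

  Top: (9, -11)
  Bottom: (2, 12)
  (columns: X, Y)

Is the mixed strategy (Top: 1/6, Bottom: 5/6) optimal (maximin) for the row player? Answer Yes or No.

Against X this mix gives (1/6)·9 + (5/6)·2 = 19/6.
Against Y this mix gives (1/6)·(-11) + (5/6)·12 = 49/6.
The column player will play X, holding the row player to 19/6. Shifting weight toward the row that does better against X would raise this floor (the equalizing mix achieves 13/3 against both X and Y), so the proposed strategy is not optimal.

No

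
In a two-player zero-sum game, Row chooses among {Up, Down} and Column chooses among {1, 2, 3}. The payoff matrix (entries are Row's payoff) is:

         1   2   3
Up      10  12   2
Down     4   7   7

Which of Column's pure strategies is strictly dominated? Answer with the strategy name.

2

1 holds Row's payoff strictly below 2 in every row: 10 < 12, 4 < 7.
So 2 is strictly dominated for Column.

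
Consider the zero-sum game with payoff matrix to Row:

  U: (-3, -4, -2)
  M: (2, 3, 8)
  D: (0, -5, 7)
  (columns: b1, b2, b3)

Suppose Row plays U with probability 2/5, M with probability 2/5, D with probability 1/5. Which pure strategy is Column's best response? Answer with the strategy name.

If Column plays b1, Row's expected payoff is (2/5)·(-3) + (2/5)·2 + (1/5)·0 = -2/5.
If Column plays b2, Row's expected payoff is (2/5)·(-4) + (2/5)·3 + (1/5)·(-5) = -7/5.
If Column plays b3, Row's expected payoff is (2/5)·(-2) + (2/5)·8 + (1/5)·7 = 19/5.
Column minimizes Row's payoff; the smallest is -7/5, so the best response is b2.

b2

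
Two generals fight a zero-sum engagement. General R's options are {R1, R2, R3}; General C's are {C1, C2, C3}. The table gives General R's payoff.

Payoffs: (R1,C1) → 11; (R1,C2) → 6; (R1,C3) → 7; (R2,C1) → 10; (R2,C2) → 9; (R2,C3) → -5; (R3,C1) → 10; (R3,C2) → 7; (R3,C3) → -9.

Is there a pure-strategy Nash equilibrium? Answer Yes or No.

Row minima: R1 → 6, R2 → -5, R3 → -9; maximin = 6.
Column maxima: C1 → 11, C2 → 9, C3 → 7; minimax = 7.
6 ≠ 7, so no pure-strategy equilibrium exists.

No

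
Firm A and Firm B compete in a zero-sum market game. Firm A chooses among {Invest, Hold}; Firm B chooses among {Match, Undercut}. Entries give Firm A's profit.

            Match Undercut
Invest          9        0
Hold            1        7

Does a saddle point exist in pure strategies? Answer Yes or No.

No

Row minima: Invest → 0, Hold → 1; maximin = 1.
Column maxima: Match → 9, Undercut → 7; minimax = 7.
1 ≠ 7, so no pure-strategy equilibrium exists.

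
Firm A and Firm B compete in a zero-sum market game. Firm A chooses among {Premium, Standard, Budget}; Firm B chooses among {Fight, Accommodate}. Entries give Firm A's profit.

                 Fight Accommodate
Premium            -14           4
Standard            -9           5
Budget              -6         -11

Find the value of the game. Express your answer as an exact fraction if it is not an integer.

-129/19

Row minima: Premium → -14, Standard → -9, Budget → -11; maximin = -9.
Column maxima: Fight → -6, Accommodate → 5; minimax = -6.
-9 ≠ -6, so there is no saddle point; optimal play is mixed.
Premium is strictly dominated by Standard, so Firm A never plays it.
On the remaining 2×2 (Standard, Budget vs Fight, Accommodate):
Let Firm A play Standard with probability p. Expected payoff against Fight: (-9)p + (-6)(1−p) = −3p − 6; against Accommodate: 5p + (-11)(1−p) = 16p − 11.
Setting these equal: −3p − 6 = 16p − 11 ⇒ −19p = -5 ⇒ p = 5/19, and the value is (-3)·(5/19) − 6 = -129/19.
For Firm B: with q = P(Fight), equating Standard's and Budget's payoffs gives −14q + 5 = 5q − 11 ⇒ q = 16/19.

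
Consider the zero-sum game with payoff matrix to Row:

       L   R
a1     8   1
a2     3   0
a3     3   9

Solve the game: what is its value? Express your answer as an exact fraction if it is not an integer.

69/13

Row minima: a1 → 1, a2 → 0, a3 → 3; maximin = 3.
Column maxima: L → 8, R → 9; minimax = 8.
3 ≠ 8, so there is no saddle point; optimal play is mixed.
a2 is strictly dominated by a1, so Row never plays it.
On the remaining 2×2 (a1, a3 vs L, R):
Let Row play a1 with probability p. Expected payoff against L: 8p + 3(1−p) = 5p + 3; against R: 1p + 9(1−p) = −8p + 9.
Setting these equal: 5p + 3 = −8p + 9 ⇒ 13p = 6 ⇒ p = 6/13, and the value is (5)·(6/13) + 3 = 69/13.
For Column: with q = P(L), equating a1's and a3's payoffs gives 7q + 1 = −6q + 9 ⇒ q = 8/13.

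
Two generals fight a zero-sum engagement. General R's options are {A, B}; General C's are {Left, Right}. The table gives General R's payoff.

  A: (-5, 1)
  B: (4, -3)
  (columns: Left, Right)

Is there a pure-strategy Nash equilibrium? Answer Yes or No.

No

Row minima: A → -5, B → -3; maximin = -3.
Column maxima: Left → 4, Right → 1; minimax = 1.
-3 ≠ 1, so no pure-strategy equilibrium exists.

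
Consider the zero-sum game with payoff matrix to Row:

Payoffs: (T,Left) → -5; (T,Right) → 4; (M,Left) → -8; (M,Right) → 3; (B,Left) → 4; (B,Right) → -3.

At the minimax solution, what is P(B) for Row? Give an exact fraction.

Row minima: T → -5, M → -8, B → -3; maximin = -3.
Column maxima: Left → 4, Right → 4; minimax = 4.
-3 ≠ 4, so there is no saddle point; optimal play is mixed.
M is strictly dominated by T, so Row never plays it.
On the remaining 2×2 (T, B vs Left, Right):
Let Row play T with probability p. Expected payoff against Left: (-5)p + 4(1−p) = −9p + 4; against Right: 4p + (-3)(1−p) = 7p − 3.
Setting these equal: −9p + 4 = 7p − 3 ⇒ −16p = -7 ⇒ p = 7/16, and the value is (-9)·(7/16) + 4 = 1/16.
For Column: with q = P(Left), equating T's and B's payoffs gives −9q + 4 = 7q − 3 ⇒ q = 7/16.

9/16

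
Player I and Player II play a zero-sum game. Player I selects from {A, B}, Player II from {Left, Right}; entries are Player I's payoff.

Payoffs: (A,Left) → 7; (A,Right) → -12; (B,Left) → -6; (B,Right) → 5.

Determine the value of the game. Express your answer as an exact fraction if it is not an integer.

Row minima: A → -12, B → -6; maximin = -6.
Column maxima: Left → 7, Right → 5; minimax = 5.
-6 ≠ 5, so there is no saddle point; optimal play is mixed.
Let Player I play A with probability p. Expected payoff against Left: 7p + (-6)(1−p) = 13p − 6; against Right: (-12)p + 5(1−p) = −17p + 5.
Setting these equal: 13p − 6 = −17p + 5 ⇒ 30p = 11 ⇒ p = 11/30, and the value is (13)·(11/30) − 6 = -37/30.
For Player II: with q = P(Left), equating A's and B's payoffs gives 19q − 12 = −11q + 5 ⇒ q = 17/30.

-37/30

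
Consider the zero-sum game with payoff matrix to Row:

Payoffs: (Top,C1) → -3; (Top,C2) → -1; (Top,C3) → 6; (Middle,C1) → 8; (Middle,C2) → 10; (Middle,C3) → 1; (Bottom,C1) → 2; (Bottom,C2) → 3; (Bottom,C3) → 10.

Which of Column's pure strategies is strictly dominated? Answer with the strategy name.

C2

C1 holds Row's payoff strictly below C2 in every row: -3 < -1, 8 < 10, 2 < 3.
So C2 is strictly dominated for Column.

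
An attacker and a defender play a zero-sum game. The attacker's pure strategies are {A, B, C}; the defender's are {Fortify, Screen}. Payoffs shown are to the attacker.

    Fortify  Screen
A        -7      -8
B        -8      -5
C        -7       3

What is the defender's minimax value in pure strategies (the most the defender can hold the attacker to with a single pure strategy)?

Column maxima: Fortify → -7, Screen → 3.
The smallest of these is -7.

-7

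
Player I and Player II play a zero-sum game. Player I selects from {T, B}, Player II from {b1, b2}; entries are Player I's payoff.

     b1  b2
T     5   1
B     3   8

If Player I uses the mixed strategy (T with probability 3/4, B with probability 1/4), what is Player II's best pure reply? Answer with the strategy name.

If Player II plays b1, Player I's expected payoff is (3/4)·5 + (1/4)·3 = 9/2.
If Player II plays b2, Player I's expected payoff is (3/4)·1 + (1/4)·8 = 11/4.
Player II minimizes Player I's payoff; the smallest is 11/4, so the best response is b2.

b2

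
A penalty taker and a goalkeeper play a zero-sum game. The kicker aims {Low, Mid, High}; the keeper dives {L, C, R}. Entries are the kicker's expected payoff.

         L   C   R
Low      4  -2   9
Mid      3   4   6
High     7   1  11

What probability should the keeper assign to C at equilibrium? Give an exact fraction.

Row minima: Low → -2, Mid → 3, High → 1; maximin = 3.
Column maxima: L → 7, C → 4, R → 11; minimax = 4.
3 ≠ 4, so there is no saddle point; optimal play is mixed.
Low is strictly dominated by High, so the kicker never plays it.
R is strictly dominated by L (it gives the kicker strictly more in every row), so the keeper never plays it.
On the remaining 2×2 (Mid, High vs L, C):
Let the kicker play Mid with probability p. Expected payoff against L: 3p + 7(1−p) = −4p + 7; against C: 4p + 1(1−p) = 3p + 1.
Setting these equal: −4p + 7 = 3p + 1 ⇒ −7p = -6 ⇒ p = 6/7, and the value is (-4)·(6/7) + 7 = 25/7.
For the keeper: with q = P(L), equating Mid's and High's payoffs gives −q + 4 = 6q + 1 ⇒ q = 3/7.

4/7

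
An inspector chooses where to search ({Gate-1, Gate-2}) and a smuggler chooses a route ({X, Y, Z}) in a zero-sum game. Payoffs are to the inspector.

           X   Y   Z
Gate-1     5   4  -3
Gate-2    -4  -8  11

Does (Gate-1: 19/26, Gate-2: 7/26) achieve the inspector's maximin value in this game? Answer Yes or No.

Yes

Against X this mix gives (19/26)·5 + (7/26)·(-4) = 67/26.
Against Y this mix gives (19/26)·4 + (7/26)·(-8) = 10/13.
Against Z this mix gives (19/26)·(-3) + (7/26)·11 = 10/13.
All of the smuggler's active replies (Y, Z) yield 10/13, and no column does worse for the inspector. The mix makes the smuggler indifferent and guarantees 10/13, so it is optimal.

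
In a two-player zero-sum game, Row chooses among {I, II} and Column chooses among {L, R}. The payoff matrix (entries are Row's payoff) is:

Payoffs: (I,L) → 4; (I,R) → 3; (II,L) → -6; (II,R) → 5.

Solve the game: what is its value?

Row minima: I → 3, II → -6; maximin = 3.
Column maxima: L → 4, R → 5; minimax = 4.
3 ≠ 4, so there is no saddle point; optimal play is mixed.
Let Row play I with probability p. Expected payoff against L: 4p + (-6)(1−p) = 10p − 6; against R: 3p + 5(1−p) = −2p + 5.
Setting these equal: 10p − 6 = −2p + 5 ⇒ 12p = 11 ⇒ p = 11/12, and the value is (10)·(11/12) − 6 = 19/6.
For Column: with q = P(L), equating I's and II's payoffs gives q + 3 = −11q + 5 ⇒ q = 1/6.

19/6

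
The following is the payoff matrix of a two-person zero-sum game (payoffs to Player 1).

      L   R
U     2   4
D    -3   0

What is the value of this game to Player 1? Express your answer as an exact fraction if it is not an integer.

2

Row minima: U → 2, D → -3; maximin = 2.
Column maxima: L → 2, R → 4; minimax = 2.
Since maximin = minimax = 2, there is a saddle point and the value is 2.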